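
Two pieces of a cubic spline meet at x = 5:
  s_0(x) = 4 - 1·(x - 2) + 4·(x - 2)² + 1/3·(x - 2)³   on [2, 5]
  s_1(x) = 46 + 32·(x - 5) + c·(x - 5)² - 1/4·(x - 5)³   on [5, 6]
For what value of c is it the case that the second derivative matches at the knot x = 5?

7

s_0''(x) = 8 + 2·(x - 2), so s_0''(5) = 14. On the right, s_1''(5) = 2c, so c = 7.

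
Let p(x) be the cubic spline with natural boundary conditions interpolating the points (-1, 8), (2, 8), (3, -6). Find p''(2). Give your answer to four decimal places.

-10.5000

Write m_i for p''(x_i). With h_i = 3, 1 and divided differences Δ_i = 0, -14, the continuity of p' gives the tridiagonal system
  3·m_0 + 8·m_1 + 1·m_2 = 6(Δ_1 - Δ_0) = -84
Natural end conditions: m_0 = m_2 = 0.
Hence m_0 = 0, m_1 = -21/2, m_2 = 0.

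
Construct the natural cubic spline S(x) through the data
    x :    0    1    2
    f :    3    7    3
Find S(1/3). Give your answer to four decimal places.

With m_i denoting the second derivative at x_i, h_i = 1, 1, and Δ_i = (y_(i+1) − y_i)/h_i = 4, -4:
  1·m_0 + 4·m_1 + 1·m_2 = 6(Δ_1 - Δ_0) = -48
Natural end conditions: m_0 = m_2 = 0.
Hence m_0 = 0, m_1 = -12, m_2 = 0.
On [0, 1], S(x) = 3 + 6·x + 0·x² - 2·x³.
With x = 1/3: S(1/3) = 133/27.

4.9259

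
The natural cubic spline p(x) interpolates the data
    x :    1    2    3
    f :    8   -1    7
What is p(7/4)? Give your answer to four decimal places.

-0.1445

Write M_i for p''(x_i). With h_i = 1, 1 and divided differences Δ_i = -9, 8, the continuity of p' gives the tridiagonal system
  1·M_0 + 4·M_1 + 1·M_2 = 6(Δ_1 - Δ_0) = 102
Natural end conditions: M_0 = M_2 = 0.
Hence M_0 = 0, M_1 = 51/2, M_2 = 0.
On [1, 2], p(x) = 8 - 53/4·(x - 1) + 0·(x - 1)² + 17/4·(x - 1)³.
With (x - 1) = 3/4: p(7/4) = -37/256.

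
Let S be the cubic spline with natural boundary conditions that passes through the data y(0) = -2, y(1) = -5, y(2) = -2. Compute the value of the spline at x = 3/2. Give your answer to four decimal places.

Put m_i = S'' at the i-th knot. Here h = (1, 1) and Δ = (-3, 3), so the interior equations h_(i-1)·m_(i-1) + 2(h_(i-1)+h_i)·m_i + h_i·m_(i+1) = 6(Δ_i − Δ_(i-1)) read
  1·m_0 + 4·m_1 + 1·m_2 = 6(Δ_1 - Δ_0) = 36
Natural end conditions: m_0 = m_2 = 0.
Solving: m_0 = 0, m_1 = 9, m_2 = 0.
On [1, 2], S(x) = -5 + 0·(x - 1) + 9/2·(x - 1)² - 3/2·(x - 1)³.
With (x - 1) = 1/2: S(3/2) = -65/16.

-4.0625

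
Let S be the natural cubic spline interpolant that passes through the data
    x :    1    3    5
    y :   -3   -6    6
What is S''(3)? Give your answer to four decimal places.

5.6250

Write M_i for S''(x_i). With h_i = 2, 2 and divided differences Δ_i = -3/2, 6, the continuity of S' gives the tridiagonal system
  2·M_0 + 8·M_1 + 2·M_2 = 6(Δ_1 - Δ_0) = 45
Natural end conditions: M_0 = M_2 = 0.
Solving the tridiagonal system: M_0 = 0, M_1 = 45/8, M_2 = 0.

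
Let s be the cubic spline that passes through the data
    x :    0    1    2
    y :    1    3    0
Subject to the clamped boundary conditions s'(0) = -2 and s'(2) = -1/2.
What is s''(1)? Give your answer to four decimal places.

-16.5000

Put M_i = s'' at the i-th knot. Here h = (1, 1) and Δ = (2, -3), so the interior equations h_(i-1)·M_(i-1) + 2(h_(i-1)+h_i)·M_i + h_i·M_(i+1) = 6(Δ_i − Δ_(i-1)) read
  1·M_0 + 4·M_1 + 1·M_2 = 6(Δ_1 - Δ_0) = -30
Clamped end conditions give two more equations: 2h_0·M_0 + h_0·M_1 = 6(Δ_0 - s'(0)) = 24 and h_1·M_1 + 2h_1·M_2 = 6(s'(2) - Δ_1) = 15.
Forward elimination and back-substitution give M_0 = 81/4, M_1 = -33/2, M_2 = 63/4.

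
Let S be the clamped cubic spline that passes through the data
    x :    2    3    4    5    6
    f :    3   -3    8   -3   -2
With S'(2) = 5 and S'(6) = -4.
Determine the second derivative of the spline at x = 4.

Write M_i for S''(x_i). With h_i = 1, 1, 1, 1 and divided differences Δ_i = -6, 11, -11, 1, the continuity of S' gives the tridiagonal system
  1·M_0 + 4·M_1 + 1·M_2 = 6(Δ_1 - Δ_0) = 102
  1·M_1 + 4·M_2 + 1·M_3 = 6(Δ_2 - Δ_1) = -132
  1·M_2 + 4·M_3 + 1·M_4 = 6(Δ_3 - Δ_2) = 72
Clamped end conditions give two more equations: 2h_0·M_0 + h_0·M_1 = 6(Δ_0 - S'(2)) = -66 and h_3·M_3 + 2h_3·M_4 = 6(S'(6) - Δ_3) = -30.
Solving: M_0 = -423/7, M_1 = 384/7, M_2 = -57, M_3 = 288/7, M_4 = -249/7.

-57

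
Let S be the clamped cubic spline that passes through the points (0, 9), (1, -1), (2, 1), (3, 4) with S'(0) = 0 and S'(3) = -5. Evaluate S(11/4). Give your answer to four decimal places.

Let M_i = S''(x_i). Step sizes h_i = 1, 1, 1; slopes of the chords Δ_i = (y_(i+1) - y_i)/h_i = -10, 2, 3.
  1·M_0 + 4·M_1 + 1·M_2 = 6(Δ_1 - Δ_0) = 72
  1·M_1 + 4·M_2 + 1·M_3 = 6(Δ_2 - Δ_1) = 6
Clamped end conditions give two more equations: 2h_0·M_0 + h_0·M_1 = 6(Δ_0 - S'(0)) = -60 and h_2·M_2 + 2h_2·M_3 = 6(S'(3) - Δ_2) = -48.
Solving: M_0 = -668/15, M_1 = 436/15, M_2 = 4/15, M_3 = -362/15.
On [2, 3], S(t) = 1 + 104/15·(t - 2) + 2/15·(t - 2)² - 61/15·(t - 2)³.
With (t - 2) = 3/4: S(11/4) = 1459/320.

4.5594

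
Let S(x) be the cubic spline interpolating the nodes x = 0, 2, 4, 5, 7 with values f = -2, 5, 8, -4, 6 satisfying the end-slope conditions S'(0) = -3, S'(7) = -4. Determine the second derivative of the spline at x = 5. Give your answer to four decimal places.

Let M_i = S''(x_i). Step sizes h_i = 2, 2, 1, 2; slopes of the chords Δ_i = (y_(i+1) - y_i)/h_i = 7/2, 3/2, -12, 5.
  2·M_0 + 8·M_1 + 2·M_2 = 6(Δ_1 - Δ_0) = -12
  2·M_1 + 6·M_2 + 1·M_3 = 6(Δ_2 - Δ_1) = -81
  1·M_2 + 6·M_3 + 2·M_4 = 6(Δ_3 - Δ_2) = 102
Clamped end conditions give two more equations: 2h_0·M_0 + h_0·M_1 = 6(Δ_0 - S'(0)) = 39 and h_3·M_3 + 2h_3·M_4 = 6(S'(7) - Δ_3) = -54.
Hence M_0 = 569/61, M_1 = 103/122, M_2 = -1141/61, M_3 = 1802/61, M_4 = -3449/122.

29.5410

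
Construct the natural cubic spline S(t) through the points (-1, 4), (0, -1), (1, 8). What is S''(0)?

Let m_i = S''(x_i). Step sizes h_i = 1, 1; slopes of the chords Δ_i = (y_(i+1) - y_i)/h_i = -5, 9.
  1·m_0 + 4·m_1 + 1·m_2 = 6(Δ_1 - Δ_0) = 84
Natural end conditions: m_0 = m_2 = 0.
Hence m_0 = 0, m_1 = 21, m_2 = 0.

21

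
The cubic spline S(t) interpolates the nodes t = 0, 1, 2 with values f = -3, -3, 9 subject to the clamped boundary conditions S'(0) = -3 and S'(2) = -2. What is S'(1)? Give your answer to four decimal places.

Let σ_i = S''(x_i). Step sizes h_i = 1, 1; slopes of the chords Δ_i = (y_(i+1) - y_i)/h_i = 0, 12.
  1·σ_0 + 4·σ_1 + 1·σ_2 = 6(Δ_1 - Δ_0) = 72
Clamped end conditions give two more equations: 2h_0·σ_0 + h_0·σ_1 = 6(Δ_0 - S'(0)) = 18 and h_1·σ_1 + 2h_1·σ_2 = 6(S'(2) - Δ_1) = -84.
Forward elimination and back-substitution give σ_0 = -17/2, σ_1 = 35, σ_2 = -119/2.
On [1, 2], S'(t) = b_1 + 2c_1·(t - 1) + 3d_1·(t - 1)² with b_1 = Δ_1 - h_1(2σ_1 + σ_2)/6 = 41/4, c_1 = σ_1/2 = 35/2, d_1 = (σ_2 - σ_1)/(6h_1) = -63/4. So S'(1) = 41/4.

10.2500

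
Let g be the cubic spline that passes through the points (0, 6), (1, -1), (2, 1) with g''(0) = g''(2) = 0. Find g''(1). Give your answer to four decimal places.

13.5000

With M_i denoting the second derivative at x_i, h_i = 1, 1, and Δ_i = (y_(i+1) − y_i)/h_i = -7, 2:
  1·M_0 + 4·M_1 + 1·M_2 = 6(Δ_1 - Δ_0) = 54
Natural end conditions: M_0 = M_2 = 0.
Solving: M_0 = 0, M_1 = 27/2, M_2 = 0.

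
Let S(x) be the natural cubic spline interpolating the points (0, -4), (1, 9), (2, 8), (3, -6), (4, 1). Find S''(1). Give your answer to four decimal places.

-14.6786

Let m_i = S''(x_i). Step sizes h_i = 1, 1, 1, 1; slopes of the chords Δ_i = (y_(i+1) - y_i)/h_i = 13, -1, -14, 7.
  1·m_0 + 4·m_1 + 1·m_2 = 6(Δ_1 - Δ_0) = -84
  1·m_1 + 4·m_2 + 1·m_3 = 6(Δ_2 - Δ_1) = -78
  1·m_2 + 4·m_3 + 1·m_4 = 6(Δ_3 - Δ_2) = 126
Natural end conditions: m_0 = m_4 = 0.
Forward elimination and back-substitution give m_0 = 0, m_1 = -411/28, m_2 = -177/7, m_3 = 1059/28, m_4 = 0.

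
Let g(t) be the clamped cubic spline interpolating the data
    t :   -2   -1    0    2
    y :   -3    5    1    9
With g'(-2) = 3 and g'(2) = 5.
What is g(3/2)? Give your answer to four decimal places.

5.9773

Let M_i = g''(x_i). Step sizes h_i = 1, 1, 2; slopes of the chords Δ_i = (y_(i+1) - y_i)/h_i = 8, -4, 4.
  1·M_0 + 4·M_1 + 1·M_2 = 6(Δ_1 - Δ_0) = -72
  1·M_1 + 6·M_2 + 2·M_3 = 6(Δ_2 - Δ_1) = 48
Clamped end conditions give two more equations: 2h_0·M_0 + h_0·M_1 = 6(Δ_0 - g'(-2)) = 30 and h_2·M_2 + 2h_2·M_3 = 6(g'(2) - Δ_2) = 6.
Solving: M_0 = 325/11, M_1 = -320/11, M_2 = 163/11, M_3 = -65/11.
On [0, 2], g(t) = 1 - 43/11·t + 163/22·t² - 19/11·t³.
With t = 3/2: g(3/2) = 263/44.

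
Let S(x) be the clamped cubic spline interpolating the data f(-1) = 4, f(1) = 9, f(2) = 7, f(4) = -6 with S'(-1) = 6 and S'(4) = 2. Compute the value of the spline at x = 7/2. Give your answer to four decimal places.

With M_i denoting the second derivative at x_i, h_i = 2, 1, 2, and Δ_i = (y_(i+1) − y_i)/h_i = 5/2, -2, -13/2:
  2·M_0 + 6·M_1 + 1·M_2 = 6(Δ_1 - Δ_0) = -27
  1·M_1 + 6·M_2 + 2·M_3 = 6(Δ_2 - Δ_1) = -27
Clamped end conditions give two more equations: 2h_0·M_0 + h_0·M_1 = 6(Δ_0 - S'(-1)) = -21 and h_2·M_2 + 2h_2·M_3 = 6(S'(4) - Δ_2) = 51.
Solving the tridiagonal system: M_0 = -37/8, M_1 = -5/4, M_2 = -41/4, M_3 = 143/8.
On [2, 4], S(x) = 7 - 45/8·(x - 2) - 41/8·(x - 2)² + 75/32·(x - 2)³.
With (x - 2) = 3/2: S(7/2) = -1295/256.

-5.0586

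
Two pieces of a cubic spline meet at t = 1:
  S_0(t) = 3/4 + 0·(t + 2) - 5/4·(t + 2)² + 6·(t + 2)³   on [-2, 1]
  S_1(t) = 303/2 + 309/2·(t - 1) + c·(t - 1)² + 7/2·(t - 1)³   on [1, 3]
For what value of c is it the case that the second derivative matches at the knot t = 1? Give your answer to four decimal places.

S_0''(t) = -5/2 + 36·(t + 2), so S_0''(1) = 211/2. On the right, S_1''(1) = 2c, so c = 211/4.

52.7500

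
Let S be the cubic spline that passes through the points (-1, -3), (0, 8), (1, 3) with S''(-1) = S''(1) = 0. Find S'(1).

Write m_i for S''(x_i). With h_i = 1, 1 and divided differences Δ_i = 11, -5, the continuity of S' gives the tridiagonal system
  1·m_0 + 4·m_1 + 1·m_2 = 6(Δ_1 - Δ_0) = -96
Natural end conditions: m_0 = m_2 = 0.
Hence m_0 = 0, m_1 = -24, m_2 = 0.
On [0, 1], S'(x) = b_1 + 2c_1·x + 3d_1·x² with b_1 = Δ_1 - h_1(2m_1 + m_2)/6 = 3, c_1 = m_1/2 = -12, d_1 = (m_2 - m_1)/(6h_1) = 4. So S'(1) = -9.

-9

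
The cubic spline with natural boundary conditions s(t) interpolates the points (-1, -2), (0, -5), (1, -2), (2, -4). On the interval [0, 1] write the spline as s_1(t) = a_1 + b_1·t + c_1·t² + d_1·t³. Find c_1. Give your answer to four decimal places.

Write m_i for s''(x_i). With h_i = 1, 1, 1 and divided differences Δ_i = -3, 3, -2, the continuity of s' gives the tridiagonal system
  1·m_0 + 4·m_1 + 1·m_2 = 6(Δ_1 - Δ_0) = 36
  1·m_1 + 4·m_2 + 1·m_3 = 6(Δ_2 - Δ_1) = -30
Natural end conditions: m_0 = m_3 = 0.
Solving the tridiagonal system: m_0 = 0, m_1 = 58/5, m_2 = -52/5, m_3 = 0.
On [0, 1], with s_1(t) = a_1 + b_1·t + c_1·t² + d_1·t³: c_1 = m_1/2 = 29/5, d_1 = (m_2 - m_1)/(6h_1) = -11/3, b_1 = Δ_1 - h_1(2m_1 + m_2)/6 = 13/15.

5.8000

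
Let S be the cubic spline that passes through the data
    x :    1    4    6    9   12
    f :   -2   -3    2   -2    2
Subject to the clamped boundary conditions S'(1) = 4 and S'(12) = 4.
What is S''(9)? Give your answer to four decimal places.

1.8275

With σ_i denoting the second derivative at x_i, h_i = 3, 2, 3, 3, and Δ_i = (y_(i+1) − y_i)/h_i = -1/3, 5/2, -4/3, 4/3:
  3·σ_0 + 10·σ_1 + 2·σ_2 = 6(Δ_1 - Δ_0) = 17
  2·σ_1 + 10·σ_2 + 3·σ_3 = 6(Δ_2 - Δ_1) = -23
  3·σ_2 + 12·σ_3 + 3·σ_4 = 6(Δ_3 - Δ_2) = 16
Clamped end conditions give two more equations: 2h_0·σ_0 + h_0·σ_1 = 6(Δ_0 - S'(1)) = -26 and h_3·σ_3 + 2h_3·σ_4 = 6(S'(12) - Δ_3) = 16.
Solving the tridiagonal system: σ_0 = -3373/516, σ_1 = 379/86, σ_2 = -1283/344, σ_3 = 943/516, σ_4 = 603/344.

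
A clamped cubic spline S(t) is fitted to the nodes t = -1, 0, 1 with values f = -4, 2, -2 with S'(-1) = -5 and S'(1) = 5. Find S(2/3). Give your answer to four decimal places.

Let m_i = S''(x_i). Step sizes h_i = 1, 1; slopes of the chords Δ_i = (y_(i+1) - y_i)/h_i = 6, -4.
  1·m_0 + 4·m_1 + 1·m_2 = 6(Δ_1 - Δ_0) = -60
Clamped end conditions give two more equations: 2h_0·m_0 + h_0·m_1 = 6(Δ_0 - S'(-1)) = 66 and h_1·m_1 + 2h_1·m_2 = 6(S'(1) - Δ_1) = 54.
Forward elimination and back-substitution give m_0 = 53, m_1 = -40, m_2 = 47.
On [0, 1], S(t) = 2 + 3/2·t - 20·t² + 29/2·t³.
With t = 2/3: S(2/3) = -43/27.

-1.5926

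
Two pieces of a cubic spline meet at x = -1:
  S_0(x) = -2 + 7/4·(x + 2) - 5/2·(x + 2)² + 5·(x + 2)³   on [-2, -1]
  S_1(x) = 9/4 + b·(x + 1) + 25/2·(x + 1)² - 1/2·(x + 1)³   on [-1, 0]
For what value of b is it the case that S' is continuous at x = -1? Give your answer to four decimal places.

S_0'(x) = 7/4 - 5·(x + 2) + 15·(x + 2)², so S_0'(-1) = 47/4. On the right, S_1'(-1) = b, so b = 47/4.

11.7500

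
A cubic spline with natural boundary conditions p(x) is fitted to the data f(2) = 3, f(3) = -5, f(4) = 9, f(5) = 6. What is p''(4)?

-36

Write σ_i for p''(x_i). With h_i = 1, 1, 1 and divided differences Δ_i = -8, 14, -3, the continuity of p' gives the tridiagonal system
  1·σ_0 + 4·σ_1 + 1·σ_2 = 6(Δ_1 - Δ_0) = 132
  1·σ_1 + 4·σ_2 + 1·σ_3 = 6(Δ_2 - Δ_1) = -102
Natural end conditions: σ_0 = σ_3 = 0.
Solving: σ_0 = 0, σ_1 = 42, σ_2 = -36, σ_3 = 0.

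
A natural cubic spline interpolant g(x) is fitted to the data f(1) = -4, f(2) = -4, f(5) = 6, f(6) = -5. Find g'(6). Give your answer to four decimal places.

-13.2667

Let σ_i = g''(x_i). Step sizes h_i = 1, 3, 1; slopes of the chords Δ_i = (y_(i+1) - y_i)/h_i = 0, 10/3, -11.
  1·σ_0 + 8·σ_1 + 3·σ_2 = 6(Δ_1 - Δ_0) = 20
  3·σ_1 + 8·σ_2 + 1·σ_3 = 6(Δ_2 - Δ_1) = -86
Natural end conditions: σ_0 = σ_3 = 0.
Solving the tridiagonal system: σ_0 = 0, σ_1 = 38/5, σ_2 = -68/5, σ_3 = 0.
On [5, 6], g'(x) = b_2 + 2c_2·(x - 5) + 3d_2·(x - 5)² with b_2 = Δ_2 - h_2(2σ_2 + σ_3)/6 = -97/15, c_2 = σ_2/2 = -34/5, d_2 = (σ_3 - σ_2)/(6h_2) = 34/15. So g'(6) = -199/15.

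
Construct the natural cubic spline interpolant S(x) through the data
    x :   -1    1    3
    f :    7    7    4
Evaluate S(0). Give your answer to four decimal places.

Let M_i = S''(x_i). Step sizes h_i = 2, 2; slopes of the chords Δ_i = (y_(i+1) - y_i)/h_i = 0, -3/2.
  2·M_0 + 8·M_1 + 2·M_2 = 6(Δ_1 - Δ_0) = -9
Natural end conditions: M_0 = M_2 = 0.
Solving: M_0 = 0, M_1 = -9/8, M_2 = 0.
On [-1, 1], S(x) = 7 + 3/8·(x + 1) + 0·(x + 1)² - 3/32·(x + 1)³.
With (x + 1) = 1: S(0) = 233/32.

7.2813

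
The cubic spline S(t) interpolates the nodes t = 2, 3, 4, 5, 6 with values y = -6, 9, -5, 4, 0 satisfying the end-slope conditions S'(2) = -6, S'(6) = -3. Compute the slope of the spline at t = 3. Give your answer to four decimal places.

3.8036

With M_i denoting the second derivative at x_i, h_i = 1, 1, 1, 1, and Δ_i = (y_(i+1) − y_i)/h_i = 15, -14, 9, -4:
  1·M_0 + 4·M_1 + 1·M_2 = 6(Δ_1 - Δ_0) = -174
  1·M_1 + 4·M_2 + 1·M_3 = 6(Δ_2 - Δ_1) = 138
  1·M_2 + 4·M_3 + 1·M_4 = 6(Δ_3 - Δ_2) = -78
Clamped end conditions give two more equations: 2h_0·M_0 + h_0·M_1 = 6(Δ_0 - S'(2)) = 126 and h_3·M_3 + 2h_3·M_4 = 6(S'(6) - Δ_3) = 6.
Hence M_0 = 2979/28, M_1 = -1215/14, M_2 = 267/4, M_3 = -591/14, M_4 = 675/28.
On [3, 4], S'(t) = b_1 + 2c_1·(t - 3) + 3d_1·(t - 3)² with b_1 = Δ_1 - h_1(2M_1 + M_2)/6 = 213/56, c_1 = M_1/2 = -1215/28, d_1 = (M_2 - M_1)/(6h_1) = 1433/56. So S'(3) = 213/56.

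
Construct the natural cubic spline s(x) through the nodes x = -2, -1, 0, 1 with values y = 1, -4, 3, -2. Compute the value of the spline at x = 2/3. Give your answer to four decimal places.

0.8519

Write M_i for s''(x_i). With h_i = 1, 1, 1 and divided differences Δ_i = -5, 7, -5, the continuity of s' gives the tridiagonal system
  1·M_0 + 4·M_1 + 1·M_2 = 6(Δ_1 - Δ_0) = 72
  1·M_1 + 4·M_2 + 1·M_3 = 6(Δ_2 - Δ_1) = -72
Natural end conditions: M_0 = M_3 = 0.
Solving: M_0 = 0, M_1 = 24, M_2 = -24, M_3 = 0.
On [0, 1], s(x) = 3 + 3·x - 12·x² + 4·x³.
With x = 2/3: s(2/3) = 23/27.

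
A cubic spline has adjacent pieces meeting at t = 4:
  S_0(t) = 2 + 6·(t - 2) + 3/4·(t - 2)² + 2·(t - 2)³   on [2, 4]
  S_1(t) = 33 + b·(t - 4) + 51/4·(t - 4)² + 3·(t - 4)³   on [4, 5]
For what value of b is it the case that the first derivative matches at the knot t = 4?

33

S_0'(t) = 6 + 3/2·(t - 2) + 6·(t - 2)², so S_0'(4) = 33. On the right, S_1'(4) = b, so b = 33.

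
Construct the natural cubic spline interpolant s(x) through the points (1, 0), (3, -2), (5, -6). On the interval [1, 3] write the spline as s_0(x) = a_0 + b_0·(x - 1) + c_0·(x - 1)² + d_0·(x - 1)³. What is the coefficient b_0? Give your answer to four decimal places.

Put M_i = s'' at the i-th knot. Here h = (2, 2) and Δ = (-1, -2), so the interior equations h_(i-1)·M_(i-1) + 2(h_(i-1)+h_i)·M_i + h_i·M_(i+1) = 6(Δ_i − Δ_(i-1)) read
  2·M_0 + 8·M_1 + 2·M_2 = 6(Δ_1 - Δ_0) = -6
Natural end conditions: M_0 = M_2 = 0.
Hence M_0 = 0, M_1 = -3/4, M_2 = 0.
On [1, 3], with s_0(x) = a_0 + b_0·(x - 1) + c_0·(x - 1)² + d_0·(x - 1)³: c_0 = M_0/2 = 0, d_0 = (M_1 - M_0)/(6h_0) = -1/16, b_0 = Δ_0 - h_0(2M_0 + M_1)/6 = -3/4.

-0.7500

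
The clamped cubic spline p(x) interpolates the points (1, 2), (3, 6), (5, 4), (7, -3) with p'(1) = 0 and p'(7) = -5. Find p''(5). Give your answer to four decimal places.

With M_i denoting the second derivative at x_i, h_i = 2, 2, 2, and Δ_i = (y_(i+1) − y_i)/h_i = 2, -1, -7/2:
  2·M_0 + 8·M_1 + 2·M_2 = 6(Δ_1 - Δ_0) = -18
  2·M_1 + 8·M_2 + 2·M_3 = 6(Δ_2 - Δ_1) = -15
Clamped end conditions give two more equations: 2h_0·M_0 + h_0·M_1 = 6(Δ_0 - p'(1)) = 12 and h_2·M_2 + 2h_2·M_3 = 6(p'(7) - Δ_2) = -9.
Forward elimination and back-substitution give M_0 = 139/30, M_1 = -49/15, M_2 = -17/30, M_3 = -59/30.

-0.5667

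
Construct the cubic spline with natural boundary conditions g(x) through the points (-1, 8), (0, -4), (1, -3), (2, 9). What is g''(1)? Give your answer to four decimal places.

With M_i denoting the second derivative at x_i, h_i = 1, 1, 1, and Δ_i = (y_(i+1) − y_i)/h_i = -12, 1, 12:
  1·M_0 + 4·M_1 + 1·M_2 = 6(Δ_1 - Δ_0) = 78
  1·M_1 + 4·M_2 + 1·M_3 = 6(Δ_2 - Δ_1) = 66
Natural end conditions: M_0 = M_3 = 0.
Hence M_0 = 0, M_1 = 82/5, M_2 = 62/5, M_3 = 0.

12.4000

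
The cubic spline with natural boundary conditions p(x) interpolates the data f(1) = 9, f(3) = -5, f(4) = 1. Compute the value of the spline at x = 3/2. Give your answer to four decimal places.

3.4688

Put M_i = p'' at the i-th knot. Here h = (2, 1) and Δ = (-7, 6), so the interior equations h_(i-1)·M_(i-1) + 2(h_(i-1)+h_i)·M_i + h_i·M_(i+1) = 6(Δ_i − Δ_(i-1)) read
  2·M_0 + 6·M_1 + 1·M_2 = 6(Δ_1 - Δ_0) = 78
Natural end conditions: M_0 = M_2 = 0.
Solving the tridiagonal system: M_0 = 0, M_1 = 13, M_2 = 0.
On [1, 3], p(x) = 9 - 34/3·(x - 1) + 0·(x - 1)² + 13/12·(x - 1)³.
With (x - 1) = 1/2: p(3/2) = 111/32.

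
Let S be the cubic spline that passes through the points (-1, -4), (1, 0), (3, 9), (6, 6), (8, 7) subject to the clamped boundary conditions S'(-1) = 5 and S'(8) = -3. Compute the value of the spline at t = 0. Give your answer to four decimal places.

-1.5000

Let m_i = S''(x_i). Step sizes h_i = 2, 2, 3, 2; slopes of the chords Δ_i = (y_(i+1) - y_i)/h_i = 2, 9/2, -1, 1/2.
  2·m_0 + 8·m_1 + 2·m_2 = 6(Δ_1 - Δ_0) = 15
  2·m_1 + 10·m_2 + 3·m_3 = 6(Δ_2 - Δ_1) = -33
  3·m_2 + 10·m_3 + 2·m_4 = 6(Δ_3 - Δ_2) = 9
Clamped end conditions give two more equations: 2h_0·m_0 + h_0·m_1 = 6(Δ_0 - S'(-1)) = -18 and h_3·m_3 + 2h_3·m_4 = 6(S'(8) - Δ_3) = -21.
Forward elimination and back-substitution give m_0 = -7, m_1 = 5, m_2 = -11/2, m_3 = 4, m_4 = -29/4.
On [-1, 1], S(t) = -4 + 5·(t + 1) - 7/2·(t + 1)² + 1·(t + 1)³.
With (t + 1) = 1: S(0) = -3/2.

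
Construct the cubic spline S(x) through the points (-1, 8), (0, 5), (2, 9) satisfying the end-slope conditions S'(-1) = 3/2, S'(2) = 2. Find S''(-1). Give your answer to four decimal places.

-18.3333

Let M_i = S''(x_i). Step sizes h_i = 1, 2; slopes of the chords Δ_i = (y_(i+1) - y_i)/h_i = -3, 2.
  1·M_0 + 6·M_1 + 2·M_2 = 6(Δ_1 - Δ_0) = 30
Clamped end conditions give two more equations: 2h_0·M_0 + h_0·M_1 = 6(Δ_0 - S'(-1)) = -27 and h_1·M_1 + 2h_1·M_2 = 6(S'(2) - Δ_1) = 0.
Forward elimination and back-substitution give M_0 = -55/3, M_1 = 29/3, M_2 = -29/6.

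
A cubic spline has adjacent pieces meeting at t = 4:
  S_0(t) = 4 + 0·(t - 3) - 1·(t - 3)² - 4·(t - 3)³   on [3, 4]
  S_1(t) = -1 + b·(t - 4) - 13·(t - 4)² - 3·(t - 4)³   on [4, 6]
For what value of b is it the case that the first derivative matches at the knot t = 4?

S_0'(t) = 0 - 2·(t - 3) - 12·(t - 3)², so S_0'(4) = -14. On the right, S_1'(4) = b, so b = -14.

-14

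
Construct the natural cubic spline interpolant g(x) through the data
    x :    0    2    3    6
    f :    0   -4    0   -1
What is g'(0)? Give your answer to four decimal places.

Let M_i = g''(x_i). Step sizes h_i = 2, 1, 3; slopes of the chords Δ_i = (y_(i+1) - y_i)/h_i = -2, 4, -1/3.
  2·M_0 + 6·M_1 + 1·M_2 = 6(Δ_1 - Δ_0) = 36
  1·M_1 + 8·M_2 + 3·M_3 = 6(Δ_2 - Δ_1) = -26
Natural end conditions: M_0 = M_3 = 0.
Solving: M_0 = 0, M_1 = 314/47, M_2 = -192/47, M_3 = 0.
On [0, 2], g'(x) = b_0 + 2c_0·x + 3d_0·x² with b_0 = Δ_0 - h_0(2M_0 + M_1)/6 = -596/141, c_0 = M_0/2 = 0, d_0 = (M_1 - M_0)/(6h_0) = 157/282. So g'(0) = -596/141.

-4.2270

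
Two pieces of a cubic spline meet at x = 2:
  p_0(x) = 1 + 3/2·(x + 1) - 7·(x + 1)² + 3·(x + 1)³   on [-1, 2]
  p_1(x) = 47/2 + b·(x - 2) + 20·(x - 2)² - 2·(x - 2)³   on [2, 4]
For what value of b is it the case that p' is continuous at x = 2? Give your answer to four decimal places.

40.5000

p_0'(x) = 3/2 - 14·(x + 1) + 9·(x + 1)², so p_0'(2) = 81/2. On the right, p_1'(2) = b, so b = 81/2.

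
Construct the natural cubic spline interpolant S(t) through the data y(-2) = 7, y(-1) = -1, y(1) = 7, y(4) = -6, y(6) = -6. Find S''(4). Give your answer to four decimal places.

5.5099

Write M_i for S''(x_i). With h_i = 1, 2, 3, 2 and divided differences Δ_i = -8, 4, -13/3, 0, the continuity of S' gives the tridiagonal system
  1·M_0 + 6·M_1 + 2·M_2 = 6(Δ_1 - Δ_0) = 72
  2·M_1 + 10·M_2 + 3·M_3 = 6(Δ_2 - Δ_1) = -50
  3·M_2 + 10·M_3 + 2·M_4 = 6(Δ_3 - Δ_2) = 26
Natural end conditions: M_0 = M_4 = 0.
Forward elimination and back-substitution give M_0 = 0, M_1 = 3854/253, M_2 = -2454/253, M_3 = 1394/253, M_4 = 0.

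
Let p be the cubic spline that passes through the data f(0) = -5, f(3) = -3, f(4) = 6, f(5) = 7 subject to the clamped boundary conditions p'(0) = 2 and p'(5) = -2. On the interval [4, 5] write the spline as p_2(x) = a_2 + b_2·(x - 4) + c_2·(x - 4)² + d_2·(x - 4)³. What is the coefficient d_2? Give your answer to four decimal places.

2.0345

Let m_i = p''(x_i). Step sizes h_i = 3, 1, 1; slopes of the chords Δ_i = (y_(i+1) - y_i)/h_i = 2/3, 9, 1.
  3·m_0 + 8·m_1 + 1·m_2 = 6(Δ_1 - Δ_0) = 50
  1·m_1 + 4·m_2 + 1·m_3 = 6(Δ_2 - Δ_1) = -48
Clamped end conditions give two more equations: 2h_0·m_0 + h_0·m_1 = 6(Δ_0 - p'(0)) = -8 and h_2·m_2 + 2h_2·m_3 = 6(p'(5) - Δ_2) = -18.
Solving the tridiagonal system: m_0 = -572/87, m_1 = 304/29, m_2 = -410/29, m_3 = -56/29.
On [4, 5], with p_2(x) = a_2 + b_2·(x - 4) + c_2·(x - 4)² + d_2·(x - 4)³: c_2 = m_2/2 = -205/29, d_2 = (m_3 - m_2)/(6h_2) = 59/29, b_2 = Δ_2 - h_2(2m_2 + m_3)/6 = 175/29.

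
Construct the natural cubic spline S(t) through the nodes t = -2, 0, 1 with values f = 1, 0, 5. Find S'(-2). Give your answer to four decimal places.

-2.3333

Put M_i = S'' at the i-th knot. Here h = (2, 1) and Δ = (-1/2, 5), so the interior equations h_(i-1)·M_(i-1) + 2(h_(i-1)+h_i)·M_i + h_i·M_(i+1) = 6(Δ_i − Δ_(i-1)) read
  2·M_0 + 6·M_1 + 1·M_2 = 6(Δ_1 - Δ_0) = 33
Natural end conditions: M_0 = M_2 = 0.
Hence M_0 = 0, M_1 = 11/2, M_2 = 0.
On [-2, 0], S'(t) = b_0 + 2c_0·(t + 2) + 3d_0·(t + 2)² with b_0 = Δ_0 - h_0(2M_0 + M_1)/6 = -7/3, c_0 = M_0/2 = 0, d_0 = (M_1 - M_0)/(6h_0) = 11/24. So S'(-2) = -7/3.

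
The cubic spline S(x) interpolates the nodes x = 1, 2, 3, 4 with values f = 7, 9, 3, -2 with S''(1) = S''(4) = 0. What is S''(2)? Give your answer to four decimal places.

Let m_i = S''(x_i). Step sizes h_i = 1, 1, 1; slopes of the chords Δ_i = (y_(i+1) - y_i)/h_i = 2, -6, -5.
  1·m_0 + 4·m_1 + 1·m_2 = 6(Δ_1 - Δ_0) = -48
  1·m_1 + 4·m_2 + 1·m_3 = 6(Δ_2 - Δ_1) = 6
Natural end conditions: m_0 = m_3 = 0.
Hence m_0 = 0, m_1 = -66/5, m_2 = 24/5, m_3 = 0.

-13.2000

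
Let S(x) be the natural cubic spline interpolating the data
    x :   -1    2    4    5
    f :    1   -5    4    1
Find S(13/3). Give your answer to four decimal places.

Write M_i for S''(x_i). With h_i = 3, 2, 1 and divided differences Δ_i = -2, 9/2, -3, the continuity of S' gives the tridiagonal system
  3·M_0 + 10·M_1 + 2·M_2 = 6(Δ_1 - Δ_0) = 39
  2·M_1 + 6·M_2 + 1·M_3 = 6(Δ_2 - Δ_1) = -45
Natural end conditions: M_0 = M_3 = 0.
Hence M_0 = 0, M_1 = 81/14, M_2 = -66/7, M_3 = 0.
On [4, 5], S(x) = 4 + 1/7·(x - 4) - 33/7·(x - 4)² + 11/7·(x - 4)³.
With (x - 4) = 1/3: S(13/3) = 677/189.

3.5820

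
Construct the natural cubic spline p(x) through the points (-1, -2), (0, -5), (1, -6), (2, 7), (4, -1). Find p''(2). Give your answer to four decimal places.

-21.5581

Write σ_i for p''(x_i). With h_i = 1, 1, 1, 2 and divided differences Δ_i = -3, -1, 13, -4, the continuity of p' gives the tridiagonal system
  1·σ_0 + 4·σ_1 + 1·σ_2 = 6(Δ_1 - Δ_0) = 12
  1·σ_1 + 4·σ_2 + 1·σ_3 = 6(Δ_2 - Δ_1) = 84
  1·σ_2 + 6·σ_3 + 2·σ_4 = 6(Δ_3 - Δ_2) = -102
Natural end conditions: σ_0 = σ_4 = 0.
Solving: σ_0 = 0, σ_1 = -165/43, σ_2 = 1176/43, σ_3 = -927/43, σ_4 = 0.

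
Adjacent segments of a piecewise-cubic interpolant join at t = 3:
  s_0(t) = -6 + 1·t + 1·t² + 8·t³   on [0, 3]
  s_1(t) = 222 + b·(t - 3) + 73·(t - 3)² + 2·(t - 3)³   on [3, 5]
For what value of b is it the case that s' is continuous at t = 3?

s_0'(t) = 1 + 2·t + 24·t², so s_0'(3) = 223. On the right, s_1'(3) = b, so b = 223.

223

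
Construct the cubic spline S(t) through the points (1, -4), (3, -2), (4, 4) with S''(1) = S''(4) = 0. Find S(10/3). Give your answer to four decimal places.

Put m_i = S'' at the i-th knot. Here h = (2, 1) and Δ = (1, 6), so the interior equations h_(i-1)·m_(i-1) + 2(h_(i-1)+h_i)·m_i + h_i·m_(i+1) = 6(Δ_i − Δ_(i-1)) read
  2·m_0 + 6·m_1 + 1·m_2 = 6(Δ_1 - Δ_0) = 30
Natural end conditions: m_0 = m_2 = 0.
Forward elimination and back-substitution give m_0 = 0, m_1 = 5, m_2 = 0.
On [3, 4], S(t) = -2 + 13/3·(t - 3) + 5/2·(t - 3)² - 5/6·(t - 3)³.
With (t - 3) = 1/3: S(10/3) = -25/81.

-0.3086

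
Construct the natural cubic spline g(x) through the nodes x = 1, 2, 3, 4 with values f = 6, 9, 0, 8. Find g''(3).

32

Put M_i = g'' at the i-th knot. Here h = (1, 1, 1) and Δ = (3, -9, 8), so the interior equations h_(i-1)·M_(i-1) + 2(h_(i-1)+h_i)·M_i + h_i·M_(i+1) = 6(Δ_i − Δ_(i-1)) read
  1·M_0 + 4·M_1 + 1·M_2 = 6(Δ_1 - Δ_0) = -72
  1·M_1 + 4·M_2 + 1·M_3 = 6(Δ_2 - Δ_1) = 102
Natural end conditions: M_0 = M_3 = 0.
Solving: M_0 = 0, M_1 = -26, M_2 = 32, M_3 = 0.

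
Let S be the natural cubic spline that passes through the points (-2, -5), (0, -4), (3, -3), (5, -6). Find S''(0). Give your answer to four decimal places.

Write M_i for S''(x_i). With h_i = 2, 3, 2 and divided differences Δ_i = 1/2, 1/3, -3/2, the continuity of S' gives the tridiagonal system
  2·M_0 + 10·M_1 + 3·M_2 = 6(Δ_1 - Δ_0) = -1
  3·M_1 + 10·M_2 + 2·M_3 = 6(Δ_2 - Δ_1) = -11
Natural end conditions: M_0 = M_3 = 0.
Hence M_0 = 0, M_1 = 23/91, M_2 = -107/91, M_3 = 0.

0.2527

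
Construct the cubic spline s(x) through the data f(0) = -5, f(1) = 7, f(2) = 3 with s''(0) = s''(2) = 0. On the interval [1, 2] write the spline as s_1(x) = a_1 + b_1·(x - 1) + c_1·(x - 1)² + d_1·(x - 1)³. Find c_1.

-12

With M_i denoting the second derivative at x_i, h_i = 1, 1, and Δ_i = (y_(i+1) − y_i)/h_i = 12, -4:
  1·M_0 + 4·M_1 + 1·M_2 = 6(Δ_1 - Δ_0) = -96
Natural end conditions: M_0 = M_2 = 0.
Hence M_0 = 0, M_1 = -24, M_2 = 0.
On [1, 2], with s_1(x) = a_1 + b_1·(x - 1) + c_1·(x - 1)² + d_1·(x - 1)³: c_1 = M_1/2 = -12, d_1 = (M_2 - M_1)/(6h_1) = 4, b_1 = Δ_1 - h_1(2M_1 + M_2)/6 = 4.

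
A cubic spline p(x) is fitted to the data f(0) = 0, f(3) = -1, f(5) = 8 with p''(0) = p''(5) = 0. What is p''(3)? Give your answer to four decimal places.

Put M_i = p'' at the i-th knot. Here h = (3, 2) and Δ = (-1/3, 9/2), so the interior equations h_(i-1)·M_(i-1) + 2(h_(i-1)+h_i)·M_i + h_i·M_(i+1) = 6(Δ_i − Δ_(i-1)) read
  3·M_0 + 10·M_1 + 2·M_2 = 6(Δ_1 - Δ_0) = 29
Natural end conditions: M_0 = M_2 = 0.
Solving: M_0 = 0, M_1 = 29/10, M_2 = 0.

2.9000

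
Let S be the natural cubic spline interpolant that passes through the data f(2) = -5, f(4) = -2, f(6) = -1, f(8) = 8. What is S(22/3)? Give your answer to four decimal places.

4.3284

With M_i denoting the second derivative at x_i, h_i = 2, 2, 2, and Δ_i = (y_(i+1) − y_i)/h_i = 3/2, 1/2, 9/2:
  2·M_0 + 8·M_1 + 2·M_2 = 6(Δ_1 - Δ_0) = -6
  2·M_1 + 8·M_2 + 2·M_3 = 6(Δ_2 - Δ_1) = 24
Natural end conditions: M_0 = M_3 = 0.
Hence M_0 = 0, M_1 = -8/5, M_2 = 17/5, M_3 = 0.
On [6, 8], S(x) = -1 + 67/30·(x - 6) + 17/10·(x - 6)² - 17/60·(x - 6)³.
With (x - 6) = 4/3: S(22/3) = 1753/405.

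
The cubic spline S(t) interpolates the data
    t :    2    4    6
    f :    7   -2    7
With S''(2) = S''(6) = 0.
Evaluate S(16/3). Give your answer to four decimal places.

2.6667

Put σ_i = S'' at the i-th knot. Here h = (2, 2) and Δ = (-9/2, 9/2), so the interior equations h_(i-1)·σ_(i-1) + 2(h_(i-1)+h_i)·σ_i + h_i·σ_(i+1) = 6(Δ_i − Δ_(i-1)) read
  2·σ_0 + 8·σ_1 + 2·σ_2 = 6(Δ_1 - Δ_0) = 54
Natural end conditions: σ_0 = σ_2 = 0.
Solving the tridiagonal system: σ_0 = 0, σ_1 = 27/4, σ_2 = 0.
On [4, 6], S(t) = -2 + 0·(t - 4) + 27/8·(t - 4)² - 9/16·(t - 4)³.
With (t - 4) = 4/3: S(16/3) = 8/3.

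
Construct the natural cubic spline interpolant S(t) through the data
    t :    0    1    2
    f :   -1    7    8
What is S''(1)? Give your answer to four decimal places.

With M_i denoting the second derivative at x_i, h_i = 1, 1, and Δ_i = (y_(i+1) − y_i)/h_i = 8, 1:
  1·M_0 + 4·M_1 + 1·M_2 = 6(Δ_1 - Δ_0) = -42
Natural end conditions: M_0 = M_2 = 0.
Solving the tridiagonal system: M_0 = 0, M_1 = -21/2, M_2 = 0.

-10.5000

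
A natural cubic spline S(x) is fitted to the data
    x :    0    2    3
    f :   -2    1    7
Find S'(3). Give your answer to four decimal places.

Write σ_i for S''(x_i). With h_i = 2, 1 and divided differences Δ_i = 3/2, 6, the continuity of S' gives the tridiagonal system
  2·σ_0 + 6·σ_1 + 1·σ_2 = 6(Δ_1 - Δ_0) = 27
Natural end conditions: σ_0 = σ_2 = 0.
Solving the tridiagonal system: σ_0 = 0, σ_1 = 9/2, σ_2 = 0.
On [2, 3], S'(x) = b_1 + 2c_1·(x - 2) + 3d_1·(x - 2)² with b_1 = Δ_1 - h_1(2σ_1 + σ_2)/6 = 9/2, c_1 = σ_1/2 = 9/4, d_1 = (σ_2 - σ_1)/(6h_1) = -3/4. So S'(3) = 27/4.

6.7500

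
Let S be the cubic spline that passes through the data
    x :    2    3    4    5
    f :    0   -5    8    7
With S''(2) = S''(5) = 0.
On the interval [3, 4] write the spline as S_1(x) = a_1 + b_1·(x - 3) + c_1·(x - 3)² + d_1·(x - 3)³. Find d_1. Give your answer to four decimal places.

Let σ_i = S''(x_i). Step sizes h_i = 1, 1, 1; slopes of the chords Δ_i = (y_(i+1) - y_i)/h_i = -5, 13, -1.
  1·σ_0 + 4·σ_1 + 1·σ_2 = 6(Δ_1 - Δ_0) = 108
  1·σ_1 + 4·σ_2 + 1·σ_3 = 6(Δ_2 - Δ_1) = -84
Natural end conditions: σ_0 = σ_3 = 0.
Solving: σ_0 = 0, σ_1 = 172/5, σ_2 = -148/5, σ_3 = 0.
On [3, 4], with S_1(x) = a_1 + b_1·(x - 3) + c_1·(x - 3)² + d_1·(x - 3)³: c_1 = σ_1/2 = 86/5, d_1 = (σ_2 - σ_1)/(6h_1) = -32/3, b_1 = Δ_1 - h_1(2σ_1 + σ_2)/6 = 97/15.

-10.6667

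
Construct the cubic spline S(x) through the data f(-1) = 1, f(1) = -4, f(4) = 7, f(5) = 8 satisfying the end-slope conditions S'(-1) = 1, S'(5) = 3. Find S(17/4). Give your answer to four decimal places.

With M_i denoting the second derivative at x_i, h_i = 2, 3, 1, and Δ_i = (y_(i+1) − y_i)/h_i = -5/2, 11/3, 1:
  2·M_0 + 10·M_1 + 3·M_2 = 6(Δ_1 - Δ_0) = 37
  3·M_1 + 8·M_2 + 1·M_3 = 6(Δ_2 - Δ_1) = -16
Clamped end conditions give two more equations: 2h_0·M_0 + h_0·M_1 = 6(Δ_0 - S'(-1)) = -21 and h_2·M_2 + 2h_2·M_3 = 6(S'(5) - Δ_2) = 12.
Solving the tridiagonal system: M_0 = -691/78, M_1 = 563/78, M_2 = -227/39, M_3 = 695/78.
On [4, 5], S(x) = 7 + 227/156·(x - 4) - 227/78·(x - 4)² + 383/156·(x - 4)³.
With (x - 4) = 1/4: S(17/4) = 24029/3328.

7.2203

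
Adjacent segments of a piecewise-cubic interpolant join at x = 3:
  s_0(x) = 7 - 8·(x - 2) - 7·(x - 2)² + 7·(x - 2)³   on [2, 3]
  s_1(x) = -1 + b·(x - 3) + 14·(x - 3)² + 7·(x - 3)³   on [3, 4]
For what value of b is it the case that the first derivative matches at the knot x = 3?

-1

s_0'(x) = -8 - 14·(x - 2) + 21·(x - 2)², so s_0'(3) = -1. On the right, s_1'(3) = b, so b = -1.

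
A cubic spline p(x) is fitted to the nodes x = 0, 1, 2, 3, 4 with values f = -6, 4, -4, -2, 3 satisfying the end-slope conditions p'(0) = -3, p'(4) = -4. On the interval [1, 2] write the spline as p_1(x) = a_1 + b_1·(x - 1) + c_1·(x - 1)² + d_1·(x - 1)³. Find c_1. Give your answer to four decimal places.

-24.7143

With M_i denoting the second derivative at x_i, h_i = 1, 1, 1, 1, and Δ_i = (y_(i+1) − y_i)/h_i = 10, -8, 2, 5:
  1·M_0 + 4·M_1 + 1·M_2 = 6(Δ_1 - Δ_0) = -108
  1·M_1 + 4·M_2 + 1·M_3 = 6(Δ_2 - Δ_1) = 60
  1·M_2 + 4·M_3 + 1·M_4 = 6(Δ_3 - Δ_2) = 18
Clamped end conditions give two more equations: 2h_0·M_0 + h_0·M_1 = 6(Δ_0 - p'(0)) = 78 and h_3·M_3 + 2h_3·M_4 = 6(p'(4) - Δ_3) = -54.
Solving the tridiagonal system: M_0 = 446/7, M_1 = -346/7, M_2 = 26, M_3 = 38/7, M_4 = -208/7.
On [1, 2], with p_1(x) = a_1 + b_1·(x - 1) + c_1·(x - 1)² + d_1·(x - 1)³: c_1 = M_1/2 = -173/7, d_1 = (M_2 - M_1)/(6h_1) = 88/7, b_1 = Δ_1 - h_1(2M_1 + M_2)/6 = 29/7.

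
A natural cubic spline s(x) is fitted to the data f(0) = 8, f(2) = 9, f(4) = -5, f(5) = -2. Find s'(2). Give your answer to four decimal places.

Put m_i = s'' at the i-th knot. Here h = (2, 2, 1) and Δ = (1/2, -7, 3), so the interior equations h_(i-1)·m_(i-1) + 2(h_(i-1)+h_i)·m_i + h_i·m_(i+1) = 6(Δ_i − Δ_(i-1)) read
  2·m_0 + 8·m_1 + 2·m_2 = 6(Δ_1 - Δ_0) = -45
  2·m_1 + 6·m_2 + 1·m_3 = 6(Δ_2 - Δ_1) = 60
Natural end conditions: m_0 = m_3 = 0.
Hence m_0 = 0, m_1 = -195/22, m_2 = 285/22, m_3 = 0.
On [2, 4], s'(x) = b_1 + 2c_1·(x - 2) + 3d_1·(x - 2)² with b_1 = Δ_1 - h_1(2m_1 + m_2)/6 = -119/22, c_1 = m_1/2 = -195/44, d_1 = (m_2 - m_1)/(6h_1) = 20/11. So s'(2) = -119/22.

-5.4091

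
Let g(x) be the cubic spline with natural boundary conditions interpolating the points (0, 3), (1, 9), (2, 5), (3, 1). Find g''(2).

Let m_i = g''(x_i). Step sizes h_i = 1, 1, 1; slopes of the chords Δ_i = (y_(i+1) - y_i)/h_i = 6, -4, -4.
  1·m_0 + 4·m_1 + 1·m_2 = 6(Δ_1 - Δ_0) = -60
  1·m_1 + 4·m_2 + 1·m_3 = 6(Δ_2 - Δ_1) = 0
Natural end conditions: m_0 = m_3 = 0.
Solving the tridiagonal system: m_0 = 0, m_1 = -16, m_2 = 4, m_3 = 0.

4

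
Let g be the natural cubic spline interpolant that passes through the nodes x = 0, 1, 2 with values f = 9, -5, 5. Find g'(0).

-20

Put σ_i = g'' at the i-th knot. Here h = (1, 1) and Δ = (-14, 10), so the interior equations h_(i-1)·σ_(i-1) + 2(h_(i-1)+h_i)·σ_i + h_i·σ_(i+1) = 6(Δ_i − Δ_(i-1)) read
  1·σ_0 + 4·σ_1 + 1·σ_2 = 6(Δ_1 - Δ_0) = 144
Natural end conditions: σ_0 = σ_2 = 0.
Solving: σ_0 = 0, σ_1 = 36, σ_2 = 0.
On [0, 1], g'(x) = b_0 + 2c_0·x + 3d_0·x² with b_0 = Δ_0 - h_0(2σ_0 + σ_1)/6 = -20, c_0 = σ_0/2 = 0, d_0 = (σ_1 - σ_0)/(6h_0) = 6. So g'(0) = -20.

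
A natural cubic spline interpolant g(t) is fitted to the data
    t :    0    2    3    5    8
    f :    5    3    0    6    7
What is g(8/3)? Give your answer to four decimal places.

0.6931

With M_i denoting the second derivative at x_i, h_i = 2, 1, 2, 3, and Δ_i = (y_(i+1) − y_i)/h_i = -1, -3, 3, 1/3:
  2·M_0 + 6·M_1 + 1·M_2 = 6(Δ_1 - Δ_0) = -12
  1·M_1 + 6·M_2 + 2·M_3 = 6(Δ_2 - Δ_1) = 36
  2·M_2 + 10·M_3 + 3·M_4 = 6(Δ_3 - Δ_2) = -16
Natural end conditions: M_0 = M_4 = 0.
Solving the tridiagonal system: M_0 = 0, M_1 = -532/163, M_2 = 1236/163, M_3 = -508/163, M_4 = 0.
On [2, 3], g(t) = 3 - 1553/489·(t - 2) - 266/163·(t - 2)² + 884/489·(t - 2)³.
With (t - 2) = 2/3: g(8/3) = 9151/13203.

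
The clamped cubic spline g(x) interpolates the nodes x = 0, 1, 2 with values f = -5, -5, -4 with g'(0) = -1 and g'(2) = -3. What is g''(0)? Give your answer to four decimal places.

0.5000

Put σ_i = g'' at the i-th knot. Here h = (1, 1) and Δ = (0, 1), so the interior equations h_(i-1)·σ_(i-1) + 2(h_(i-1)+h_i)·σ_i + h_i·σ_(i+1) = 6(Δ_i − Δ_(i-1)) read
  1·σ_0 + 4·σ_1 + 1·σ_2 = 6(Δ_1 - Δ_0) = 6
Clamped end conditions give two more equations: 2h_0·σ_0 + h_0·σ_1 = 6(Δ_0 - g'(0)) = 6 and h_1·σ_1 + 2h_1·σ_2 = 6(g'(2) - Δ_1) = -24.
Solving: σ_0 = 1/2, σ_1 = 5, σ_2 = -29/2.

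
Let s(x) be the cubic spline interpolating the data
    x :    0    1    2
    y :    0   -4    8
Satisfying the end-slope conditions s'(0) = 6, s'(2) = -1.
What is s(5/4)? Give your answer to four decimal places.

Write M_i for s''(x_i). With h_i = 1, 1 and divided differences Δ_i = -4, 12, the continuity of s' gives the tridiagonal system
  1·M_0 + 4·M_1 + 1·M_2 = 6(Δ_1 - Δ_0) = 96
Clamped end conditions give two more equations: 2h_0·M_0 + h_0·M_1 = 6(Δ_0 - s'(0)) = -60 and h_1·M_1 + 2h_1·M_2 = 6(s'(2) - Δ_1) = -78.
Forward elimination and back-substitution give M_0 = -115/2, M_1 = 55, M_2 = -133/2.
On [1, 2], s(x) = -4 + 19/4·(x - 1) + 55/2·(x - 1)² - 81/4·(x - 1)³.
With (x - 1) = 1/4: s(5/4) = -361/256.

-1.4102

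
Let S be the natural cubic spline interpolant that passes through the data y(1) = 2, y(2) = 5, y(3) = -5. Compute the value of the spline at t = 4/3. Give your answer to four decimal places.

3.9630

Write m_i for S''(x_i). With h_i = 1, 1 and divided differences Δ_i = 3, -10, the continuity of S' gives the tridiagonal system
  1·m_0 + 4·m_1 + 1·m_2 = 6(Δ_1 - Δ_0) = -78
Natural end conditions: m_0 = m_2 = 0.
Forward elimination and back-substitution give m_0 = 0, m_1 = -39/2, m_2 = 0.
On [1, 2], S(t) = 2 + 25/4·(t - 1) + 0·(t - 1)² - 13/4·(t - 1)³.
With (t - 1) = 1/3: S(4/3) = 107/27.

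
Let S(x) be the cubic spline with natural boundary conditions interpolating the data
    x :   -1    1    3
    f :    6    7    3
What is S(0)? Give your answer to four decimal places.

With M_i denoting the second derivative at x_i, h_i = 2, 2, and Δ_i = (y_(i+1) − y_i)/h_i = 1/2, -2:
  2·M_0 + 8·M_1 + 2·M_2 = 6(Δ_1 - Δ_0) = -15
Natural end conditions: M_0 = M_2 = 0.
Solving the tridiagonal system: M_0 = 0, M_1 = -15/8, M_2 = 0.
On [-1, 1], S(x) = 6 + 9/8·(x + 1) + 0·(x + 1)² - 5/32·(x + 1)³.
With (x + 1) = 1: S(0) = 223/32.

6.9688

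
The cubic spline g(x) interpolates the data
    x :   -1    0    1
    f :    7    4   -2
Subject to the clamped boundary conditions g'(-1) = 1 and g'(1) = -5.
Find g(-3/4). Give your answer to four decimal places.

6.9414

Let σ_i = g''(x_i). Step sizes h_i = 1, 1; slopes of the chords Δ_i = (y_(i+1) - y_i)/h_i = -3, -6.
  1·σ_0 + 4·σ_1 + 1·σ_2 = 6(Δ_1 - Δ_0) = -18
Clamped end conditions give two more equations: 2h_0·σ_0 + h_0·σ_1 = 6(Δ_0 - g'(-1)) = -24 and h_1·σ_1 + 2h_1·σ_2 = 6(g'(1) - Δ_1) = 6.
Solving: σ_0 = -21/2, σ_1 = -3, σ_2 = 9/2.
On [-1, 0], g(x) = 7 + 1·(x + 1) - 21/4·(x + 1)² + 5/4·(x + 1)³.
With (x + 1) = 1/4: g(-3/4) = 1777/256.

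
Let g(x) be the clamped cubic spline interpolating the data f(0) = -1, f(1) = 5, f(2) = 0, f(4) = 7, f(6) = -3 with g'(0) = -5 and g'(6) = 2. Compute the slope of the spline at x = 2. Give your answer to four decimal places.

Write m_i for g''(x_i). With h_i = 1, 1, 2, 2 and divided differences Δ_i = 6, -5, 7/2, -5, the continuity of g' gives the tridiagonal system
  1·m_0 + 4·m_1 + 1·m_2 = 6(Δ_1 - Δ_0) = -66
  1·m_1 + 6·m_2 + 2·m_3 = 6(Δ_2 - Δ_1) = 51
  2·m_2 + 8·m_3 + 2·m_4 = 6(Δ_3 - Δ_2) = -51
Clamped end conditions give two more equations: 2h_0·m_0 + h_0·m_1 = 6(Δ_0 - g'(0)) = 66 and h_3·m_3 + 2h_3·m_4 = 6(g'(6) - Δ_3) = 42.
Forward elimination and back-substitution give m_0 = 599/12, m_1 = -203/6, m_2 = 233/12, m_3 = -95/6, m_4 = 221/12.
On [2, 4], g'(x) = b_2 + 2c_2·(x - 2) + 3d_2·(x - 2)² with b_2 = Δ_2 - h_2(2m_2 + m_3)/6 = -25/6, c_2 = m_2/2 = 233/24, d_2 = (m_3 - m_2)/(6h_2) = -47/16. So g'(2) = -25/6.

-4.1667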